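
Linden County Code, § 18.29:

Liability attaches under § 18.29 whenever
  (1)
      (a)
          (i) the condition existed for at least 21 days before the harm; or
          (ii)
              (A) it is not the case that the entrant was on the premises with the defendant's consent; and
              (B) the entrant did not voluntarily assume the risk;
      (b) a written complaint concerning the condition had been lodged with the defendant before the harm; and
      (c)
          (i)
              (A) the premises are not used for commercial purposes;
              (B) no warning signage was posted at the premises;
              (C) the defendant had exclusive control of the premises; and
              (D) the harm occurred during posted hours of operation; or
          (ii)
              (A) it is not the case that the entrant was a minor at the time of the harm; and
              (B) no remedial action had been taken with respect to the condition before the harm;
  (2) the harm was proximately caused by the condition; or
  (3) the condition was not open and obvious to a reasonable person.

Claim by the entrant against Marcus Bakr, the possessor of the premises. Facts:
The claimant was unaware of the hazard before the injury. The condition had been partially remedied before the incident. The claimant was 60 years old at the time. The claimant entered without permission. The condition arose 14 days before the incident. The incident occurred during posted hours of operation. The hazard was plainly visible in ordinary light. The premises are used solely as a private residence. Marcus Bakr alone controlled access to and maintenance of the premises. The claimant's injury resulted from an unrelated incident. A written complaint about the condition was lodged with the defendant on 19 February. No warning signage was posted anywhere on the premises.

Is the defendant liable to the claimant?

(i) condition ≥21 days old — not met.
(A) not (consent to enter) — met.
(B) no assumed risk — met.
(ii): T AND T → true.
(a): F OR T → true.
(b) complaint lodged — met.
(A) not (commercial use) — satisfied.
(B) no signage posted — holds.
(C) exclusive control — holds.
(D) during posted hours — met.
So (i) is satisfied (T AND T AND T AND T).
(A) not (entrant a minor) — met.
(B) no remedial action — fails.
(ii) = T AND F = false.
So (c) is satisfied (T OR F).
(1) = T AND T AND T = true.
(2) proximate cause — not satisfied.
(3) not open/obvious — not met.
So Overall is satisfied (T OR F OR F).

Yes — liable.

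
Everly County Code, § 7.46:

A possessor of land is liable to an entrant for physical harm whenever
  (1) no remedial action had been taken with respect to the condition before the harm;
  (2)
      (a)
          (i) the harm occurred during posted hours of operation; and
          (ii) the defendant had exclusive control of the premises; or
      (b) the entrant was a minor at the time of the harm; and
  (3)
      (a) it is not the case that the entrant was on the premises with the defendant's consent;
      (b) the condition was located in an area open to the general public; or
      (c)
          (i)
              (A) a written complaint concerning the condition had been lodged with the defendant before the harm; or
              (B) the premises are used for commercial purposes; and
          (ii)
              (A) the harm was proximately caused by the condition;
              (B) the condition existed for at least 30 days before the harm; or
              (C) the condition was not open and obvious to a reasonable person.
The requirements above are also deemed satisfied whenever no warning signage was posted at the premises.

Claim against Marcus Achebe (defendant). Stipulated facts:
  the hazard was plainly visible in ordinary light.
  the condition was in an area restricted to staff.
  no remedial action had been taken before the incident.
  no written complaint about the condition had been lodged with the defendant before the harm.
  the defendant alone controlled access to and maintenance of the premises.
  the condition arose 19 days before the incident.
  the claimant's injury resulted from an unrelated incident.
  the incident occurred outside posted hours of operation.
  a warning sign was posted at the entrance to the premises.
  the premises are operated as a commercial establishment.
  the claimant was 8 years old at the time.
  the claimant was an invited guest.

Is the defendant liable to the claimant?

(1) no remedial action — satisfied.
(i) during posted hours — not met.
(ii) exclusive control — satisfied.
(a): F AND T → false.
(b) entrant a minor — satisfied.
(2) = F OR T = true.
(a) not (consent to enter) — not satisfied.
(b) public area — not met.
(A) complaint lodged — fails.
(B) commercial use — holds.
So (i) is satisfied (F OR T).
(A) proximate cause — not met.
(B) condition ≥30 days old — not met.
(C) not open/obvious — not met.
So (ii) is not satisfied (F OR F OR F).
(c): T AND F → false.
So (3) is not satisfied (F OR F OR F).
Overall: T AND T AND F → false.
Exception (no signage posted) — not satisfied.
Result: main false OR exception false → false.

No — not liable.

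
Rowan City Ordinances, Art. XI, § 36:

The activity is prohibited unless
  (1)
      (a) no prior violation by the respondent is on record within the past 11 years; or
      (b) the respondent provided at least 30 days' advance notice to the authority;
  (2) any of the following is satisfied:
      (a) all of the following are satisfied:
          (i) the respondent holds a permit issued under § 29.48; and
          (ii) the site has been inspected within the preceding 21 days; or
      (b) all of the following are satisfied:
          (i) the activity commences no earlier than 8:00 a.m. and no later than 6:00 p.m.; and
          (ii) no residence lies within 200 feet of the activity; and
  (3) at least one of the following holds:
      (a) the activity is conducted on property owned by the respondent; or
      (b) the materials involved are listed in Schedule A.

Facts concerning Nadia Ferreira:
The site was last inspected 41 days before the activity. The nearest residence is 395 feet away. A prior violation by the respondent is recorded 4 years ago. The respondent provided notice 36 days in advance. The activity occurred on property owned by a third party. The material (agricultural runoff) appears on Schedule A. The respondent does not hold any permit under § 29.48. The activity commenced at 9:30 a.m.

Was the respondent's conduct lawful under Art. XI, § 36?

Yes — lawful.

(a) no prior violation — not met.
(b) ≥30 days' notice — satisfied.
So (1) is satisfied (F OR T).
(i) holds permit — fails.
(ii) site inspected — not satisfied.
(a) = F AND F = false.
(i) start within hours — met.
(ii) no residence in 200 ft — holds.
So (b) is satisfied (T AND T).
So (2) is satisfied (F OR T).
(a) own property — not met.
(b) Schedule A material — met.
(3): F OR T → true.
So Overall is satisfied (T AND T AND T).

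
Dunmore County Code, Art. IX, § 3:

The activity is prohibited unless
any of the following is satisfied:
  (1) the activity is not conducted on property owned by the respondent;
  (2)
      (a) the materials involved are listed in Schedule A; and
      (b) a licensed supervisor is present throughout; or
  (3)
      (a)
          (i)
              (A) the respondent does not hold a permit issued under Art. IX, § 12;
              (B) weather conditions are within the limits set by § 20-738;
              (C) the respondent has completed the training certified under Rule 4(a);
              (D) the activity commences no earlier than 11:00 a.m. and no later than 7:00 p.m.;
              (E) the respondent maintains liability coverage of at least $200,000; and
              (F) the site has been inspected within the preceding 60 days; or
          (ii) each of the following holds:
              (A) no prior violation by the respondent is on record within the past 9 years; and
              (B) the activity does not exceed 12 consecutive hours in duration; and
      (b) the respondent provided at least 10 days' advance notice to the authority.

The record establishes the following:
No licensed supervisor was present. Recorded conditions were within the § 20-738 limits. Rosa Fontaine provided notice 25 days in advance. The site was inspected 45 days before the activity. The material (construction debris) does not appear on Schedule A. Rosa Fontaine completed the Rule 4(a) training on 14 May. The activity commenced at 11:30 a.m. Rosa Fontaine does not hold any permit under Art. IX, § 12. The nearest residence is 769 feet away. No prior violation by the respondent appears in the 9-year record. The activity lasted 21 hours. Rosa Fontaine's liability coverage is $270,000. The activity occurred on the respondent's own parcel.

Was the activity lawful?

Yes — lawful.

(1) not (own property) — not satisfied.
(a) Schedule A material — not satisfied.
(b) supervisor present — not satisfied.
So (2) is not satisfied (F AND F).
(A) not (holds permit) — met.
(B) weather ok — met.
(C) training certified — holds.
(D) start within hours — holds.
(E) coverage ≥ $200,000 — holds.
(F) site inspected — satisfied.
(i): T AND T AND T AND T AND T AND T → true.
(A) no prior violation — met.
(B) ≤ 12 hrs duration — not met.
So (ii) is not satisfied (T AND F).
(a): T OR F → true.
(b) ≥10 days' notice — satisfied.
So (3) is satisfied (T AND T).
So Overall is satisfied (F OR F OR T).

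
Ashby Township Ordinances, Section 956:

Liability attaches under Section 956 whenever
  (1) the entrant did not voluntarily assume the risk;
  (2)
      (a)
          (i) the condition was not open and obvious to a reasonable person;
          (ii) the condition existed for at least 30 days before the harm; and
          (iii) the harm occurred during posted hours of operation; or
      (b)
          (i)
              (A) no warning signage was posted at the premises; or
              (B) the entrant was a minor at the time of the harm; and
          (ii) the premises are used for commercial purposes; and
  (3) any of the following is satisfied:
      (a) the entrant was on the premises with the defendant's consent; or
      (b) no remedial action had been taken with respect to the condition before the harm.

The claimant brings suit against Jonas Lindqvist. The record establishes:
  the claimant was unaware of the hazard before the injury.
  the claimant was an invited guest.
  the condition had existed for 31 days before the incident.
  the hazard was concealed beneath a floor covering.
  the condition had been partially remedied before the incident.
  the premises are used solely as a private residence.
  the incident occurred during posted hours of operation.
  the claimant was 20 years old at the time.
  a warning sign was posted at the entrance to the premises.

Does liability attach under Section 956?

Yes — liable.

(1) no assumed risk — met.
(i) not open/obvious — satisfied.
(ii) condition ≥30 days old — met.
(iii) during posted hours — met.
So (a) is satisfied (T AND T AND T).
(A) no signage posted — not met.
(B) entrant a minor — not met.
So (i) is not satisfied (F OR F).
(ii) commercial use — not met.
So (b) is not satisfied (F AND F).
So (2) is satisfied (T OR F).
(a) consent to enter — satisfied.
(b) no remedial action — not met.
(3): T OR F → true.
Overall = T AND T AND T = true.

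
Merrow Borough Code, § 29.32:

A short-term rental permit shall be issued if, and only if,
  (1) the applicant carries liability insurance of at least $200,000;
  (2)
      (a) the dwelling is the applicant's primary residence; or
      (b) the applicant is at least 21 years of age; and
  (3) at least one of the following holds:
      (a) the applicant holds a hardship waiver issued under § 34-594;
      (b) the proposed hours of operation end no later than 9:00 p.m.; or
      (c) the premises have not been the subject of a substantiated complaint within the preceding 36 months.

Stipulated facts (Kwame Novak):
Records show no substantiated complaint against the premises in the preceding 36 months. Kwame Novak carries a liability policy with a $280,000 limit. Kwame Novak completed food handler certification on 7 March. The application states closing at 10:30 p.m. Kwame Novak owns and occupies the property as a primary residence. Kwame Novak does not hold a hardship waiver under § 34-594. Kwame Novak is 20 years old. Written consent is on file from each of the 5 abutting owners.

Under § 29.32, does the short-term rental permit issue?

(1) insurance ≥ $200,000 — satisfied.
(a) primary residence — holds.
(b) age ≥ 21 — fails.
(2) = T OR F = true.
(a) hardship waiver — not satisfied.
(b) closes by 9 p.m. — not met.
(c) no complaint in 36 mo. — satisfied.
(3) = F OR F OR T = true.
Overall: T AND T AND T → true.

Yes — granted.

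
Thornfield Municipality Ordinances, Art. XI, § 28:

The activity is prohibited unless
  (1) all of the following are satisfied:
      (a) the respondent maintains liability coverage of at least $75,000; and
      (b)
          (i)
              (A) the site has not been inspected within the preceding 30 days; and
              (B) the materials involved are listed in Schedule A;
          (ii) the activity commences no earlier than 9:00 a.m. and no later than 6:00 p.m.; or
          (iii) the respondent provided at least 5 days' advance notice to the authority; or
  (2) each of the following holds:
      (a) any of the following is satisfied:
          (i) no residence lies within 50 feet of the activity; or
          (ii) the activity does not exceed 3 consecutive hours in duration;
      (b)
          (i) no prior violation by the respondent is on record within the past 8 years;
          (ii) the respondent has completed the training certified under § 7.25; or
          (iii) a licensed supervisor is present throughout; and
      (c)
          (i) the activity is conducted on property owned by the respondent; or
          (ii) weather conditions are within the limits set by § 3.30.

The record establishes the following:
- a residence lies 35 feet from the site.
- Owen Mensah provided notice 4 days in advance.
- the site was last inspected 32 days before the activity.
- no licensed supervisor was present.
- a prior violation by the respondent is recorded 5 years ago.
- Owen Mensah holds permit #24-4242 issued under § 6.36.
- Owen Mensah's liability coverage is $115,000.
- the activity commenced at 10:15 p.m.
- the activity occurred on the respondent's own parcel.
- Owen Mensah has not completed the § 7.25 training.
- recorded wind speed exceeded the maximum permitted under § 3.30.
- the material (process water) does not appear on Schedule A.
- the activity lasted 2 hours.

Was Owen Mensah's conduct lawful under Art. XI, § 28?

No — unlawful.

(a) coverage ≥ $75,000 — satisfied.
(A) not (site inspected) — met.
(B) Schedule A material — fails.
(i): T AND F → false.
(ii) start within hours — fails.
(iii) ≥5 days' notice — fails.
(b) = F OR F OR F = false.
So (1) is not satisfied (T AND F).
(i) no residence in 50 ft — not satisfied.
(ii) ≤ 3 hrs duration — met.
(a): F OR T → true.
(i) no prior violation — not met.
(ii) training certified — fails.
(iii) supervisor present — not satisfied.
(b): F OR F OR F → false.
(i) own property — holds.
(ii) weather ok — not met.
(c) = T OR F = true.
(2): T AND F AND T → false.
Overall = F OR F = false.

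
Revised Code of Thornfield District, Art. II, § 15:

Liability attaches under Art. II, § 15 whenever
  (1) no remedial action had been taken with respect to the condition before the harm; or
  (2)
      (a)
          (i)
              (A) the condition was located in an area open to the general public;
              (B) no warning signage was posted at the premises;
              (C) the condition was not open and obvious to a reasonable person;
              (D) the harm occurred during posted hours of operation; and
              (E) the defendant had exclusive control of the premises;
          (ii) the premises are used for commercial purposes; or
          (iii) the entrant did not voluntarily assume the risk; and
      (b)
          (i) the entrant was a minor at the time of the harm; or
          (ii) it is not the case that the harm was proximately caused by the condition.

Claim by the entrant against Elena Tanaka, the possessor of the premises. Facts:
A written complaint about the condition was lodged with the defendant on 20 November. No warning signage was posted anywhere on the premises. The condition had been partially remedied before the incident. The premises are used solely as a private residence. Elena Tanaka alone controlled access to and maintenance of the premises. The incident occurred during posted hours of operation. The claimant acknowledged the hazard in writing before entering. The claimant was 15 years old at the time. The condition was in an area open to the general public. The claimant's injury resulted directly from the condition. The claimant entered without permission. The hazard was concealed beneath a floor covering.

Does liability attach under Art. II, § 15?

Yes — liable.

(1) no remedial action — fails.
(A) public area — met.
(B) no signage posted — holds.
(C) not open/obvious — holds.
(D) during posted hours — satisfied.
(E) exclusive control — holds.
(i) = T AND T AND T AND T AND T = true.
(ii) commercial use — fails.
(iii) no assumed risk — fails.
So (a) is satisfied (T OR F OR F).
(i) entrant a minor — met.
(ii) not (proximate cause) — not satisfied.
(b) = T OR F = true.
So (2) is satisfied (T AND T).
Overall: F OR T → true.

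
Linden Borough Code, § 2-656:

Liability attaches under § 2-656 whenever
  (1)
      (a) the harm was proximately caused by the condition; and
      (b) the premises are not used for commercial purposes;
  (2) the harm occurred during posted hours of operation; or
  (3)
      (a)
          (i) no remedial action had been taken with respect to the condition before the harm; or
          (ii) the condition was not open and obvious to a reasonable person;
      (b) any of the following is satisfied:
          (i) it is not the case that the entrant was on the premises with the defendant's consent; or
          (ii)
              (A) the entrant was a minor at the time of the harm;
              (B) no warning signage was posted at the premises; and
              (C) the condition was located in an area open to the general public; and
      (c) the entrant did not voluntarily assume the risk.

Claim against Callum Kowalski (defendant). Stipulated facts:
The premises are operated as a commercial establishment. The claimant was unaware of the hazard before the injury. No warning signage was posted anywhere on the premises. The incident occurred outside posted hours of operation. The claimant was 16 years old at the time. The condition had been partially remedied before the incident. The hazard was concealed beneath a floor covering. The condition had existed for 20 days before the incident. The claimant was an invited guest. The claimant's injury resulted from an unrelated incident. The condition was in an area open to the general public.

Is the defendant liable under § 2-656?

(a) proximate cause — not satisfied.
(b) not (commercial use) — not met.
(1): F AND F → false.
(2) during posted hours — fails.
(i) no remedial action — fails.
(ii) not open/obvious — met.
So (a) is satisfied (F OR T).
(i) not (consent to enter) — not satisfied.
(A) entrant a minor — satisfied.
(B) no signage posted — satisfied.
(C) public area — satisfied.
(ii): T AND T AND T → true.
(b) = F OR T = true.
(c) no assumed risk — satisfied.
(3): T AND T AND T → true.
Overall = F OR F OR T = true.

Yes — liable.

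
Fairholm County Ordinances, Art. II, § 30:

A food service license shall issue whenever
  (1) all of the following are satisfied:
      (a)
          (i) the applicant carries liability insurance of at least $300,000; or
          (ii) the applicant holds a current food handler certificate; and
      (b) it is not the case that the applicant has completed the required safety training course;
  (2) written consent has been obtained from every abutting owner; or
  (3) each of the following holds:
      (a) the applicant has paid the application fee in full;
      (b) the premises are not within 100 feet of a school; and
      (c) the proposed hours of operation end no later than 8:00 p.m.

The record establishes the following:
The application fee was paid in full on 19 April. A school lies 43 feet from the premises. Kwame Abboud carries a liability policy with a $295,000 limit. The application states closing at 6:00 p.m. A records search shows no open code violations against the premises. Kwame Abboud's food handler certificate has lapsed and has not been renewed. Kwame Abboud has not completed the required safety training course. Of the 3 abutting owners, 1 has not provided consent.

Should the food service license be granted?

No — denied.

(i) insurance ≥ $300,000 — fails.
(ii) food handler cert. — fails.
So (a) is not satisfied (F OR F).
(b) not (safety training) — met.
So (1) is not satisfied (F AND T).
(2) all abutters consent — not met.
(a) fee paid — holds.
(b) ≥100 ft from school — not met.
(c) closes by 8 p.m. — satisfied.
(3) = T AND F AND T = false.
So Overall is not satisfied (F OR F OR F).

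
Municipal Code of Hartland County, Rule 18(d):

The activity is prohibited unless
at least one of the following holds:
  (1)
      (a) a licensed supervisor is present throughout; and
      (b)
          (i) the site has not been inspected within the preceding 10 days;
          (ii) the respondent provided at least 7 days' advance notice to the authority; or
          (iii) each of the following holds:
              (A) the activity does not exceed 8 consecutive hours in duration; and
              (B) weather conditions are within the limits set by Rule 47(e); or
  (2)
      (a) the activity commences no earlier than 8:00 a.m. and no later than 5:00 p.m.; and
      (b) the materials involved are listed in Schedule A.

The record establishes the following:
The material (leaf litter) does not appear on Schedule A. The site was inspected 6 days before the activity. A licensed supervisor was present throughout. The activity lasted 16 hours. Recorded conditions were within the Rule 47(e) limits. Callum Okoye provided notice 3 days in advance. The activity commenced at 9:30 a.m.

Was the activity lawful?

No — unlawful.

(a) supervisor present — satisfied.
(i) not (site inspected) — not met.
(ii) ≥7 days' notice — not satisfied.
(A) ≤ 8 hrs duration — not met.
(B) weather ok — holds.
(iii): F AND T → false.
So (b) is not satisfied (F OR F OR F).
So (1) is not satisfied (T AND F).
(a) start within hours — met.
(b) Schedule A material — not met.
So (2) is not satisfied (T AND F).
So Overall is not satisfied (F OR F).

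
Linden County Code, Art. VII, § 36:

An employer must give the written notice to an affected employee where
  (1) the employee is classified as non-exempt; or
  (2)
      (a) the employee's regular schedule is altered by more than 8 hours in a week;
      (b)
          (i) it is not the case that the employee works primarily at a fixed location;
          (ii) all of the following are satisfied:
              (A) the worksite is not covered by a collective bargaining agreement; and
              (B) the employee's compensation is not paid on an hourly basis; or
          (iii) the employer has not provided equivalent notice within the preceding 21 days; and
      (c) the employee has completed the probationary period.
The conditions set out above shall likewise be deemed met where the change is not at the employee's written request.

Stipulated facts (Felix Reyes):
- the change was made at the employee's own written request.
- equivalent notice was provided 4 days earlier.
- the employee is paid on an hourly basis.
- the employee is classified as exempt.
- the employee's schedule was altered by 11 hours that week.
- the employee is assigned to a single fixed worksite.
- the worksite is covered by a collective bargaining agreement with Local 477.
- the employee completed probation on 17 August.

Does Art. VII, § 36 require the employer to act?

(1) non-exempt — not met.
(a) schedule shift > 8h — holds.
(i) not (fixed location) — fails.
(A) no CBA — not satisfied.
(B) not (hourly-paid) — not met.
(ii) = F AND F = false.
(iii) no recent notice — not met.
So (b) is not satisfied (F OR F OR F).
(c) past probation — met.
So (2) is not satisfied (T AND F AND T).
Overall = F OR F = false.
Exception (not employee-requested) — not satisfied.
Result: main false OR exception false → false.

No — not required.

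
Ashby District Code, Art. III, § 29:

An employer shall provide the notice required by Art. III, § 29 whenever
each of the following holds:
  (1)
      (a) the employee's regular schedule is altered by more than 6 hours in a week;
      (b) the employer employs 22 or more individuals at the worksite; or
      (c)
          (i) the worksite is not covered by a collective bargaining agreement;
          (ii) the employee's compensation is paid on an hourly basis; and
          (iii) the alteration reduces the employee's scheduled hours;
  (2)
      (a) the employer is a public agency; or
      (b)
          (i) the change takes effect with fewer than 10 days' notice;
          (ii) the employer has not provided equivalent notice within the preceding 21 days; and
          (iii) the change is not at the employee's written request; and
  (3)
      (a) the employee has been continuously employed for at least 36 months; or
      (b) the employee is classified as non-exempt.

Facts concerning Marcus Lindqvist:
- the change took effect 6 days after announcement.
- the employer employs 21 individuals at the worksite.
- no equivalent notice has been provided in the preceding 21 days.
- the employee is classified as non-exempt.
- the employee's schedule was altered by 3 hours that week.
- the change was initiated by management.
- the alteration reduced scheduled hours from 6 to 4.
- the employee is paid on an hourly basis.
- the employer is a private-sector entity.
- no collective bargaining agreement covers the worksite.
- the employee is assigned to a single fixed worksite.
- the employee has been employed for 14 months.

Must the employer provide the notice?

Yes — required.

(a) schedule shift > 6h — not met.
(b) ≥ 22 at site — not met.
(i) no CBA — satisfied.
(ii) hourly-paid — met.
(iii) hours reduced — satisfied.
(c) = T AND T AND T = true.
(1): F OR F OR T → true.
(a) public agency — not satisfied.
(i) < 10 days' notice — holds.
(ii) no recent notice — satisfied.
(iii) not employee-requested — holds.
(b) = T AND T AND T = true.
(2): F OR T → true.
(a) tenure ≥ 36 mo. — not met.
(b) non-exempt — holds.
(3) = F OR T = true.
Overall = T AND T AND T = true.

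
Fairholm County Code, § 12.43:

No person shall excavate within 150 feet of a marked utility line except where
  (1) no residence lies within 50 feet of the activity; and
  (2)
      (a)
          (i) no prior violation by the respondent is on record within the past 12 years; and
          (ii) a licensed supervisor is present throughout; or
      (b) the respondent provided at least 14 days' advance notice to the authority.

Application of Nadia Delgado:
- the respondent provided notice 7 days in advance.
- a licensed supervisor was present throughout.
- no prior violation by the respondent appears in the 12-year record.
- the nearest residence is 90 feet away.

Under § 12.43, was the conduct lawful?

Yes — lawful.

(1) no residence in 50 ft — satisfied.
(i) no prior violation — holds.
(ii) supervisor present — satisfied.
So (a) is satisfied (T AND T).
(b) ≥14 days' notice — not met.
(2) = T OR F = true.
So Overall is satisfied (T AND T).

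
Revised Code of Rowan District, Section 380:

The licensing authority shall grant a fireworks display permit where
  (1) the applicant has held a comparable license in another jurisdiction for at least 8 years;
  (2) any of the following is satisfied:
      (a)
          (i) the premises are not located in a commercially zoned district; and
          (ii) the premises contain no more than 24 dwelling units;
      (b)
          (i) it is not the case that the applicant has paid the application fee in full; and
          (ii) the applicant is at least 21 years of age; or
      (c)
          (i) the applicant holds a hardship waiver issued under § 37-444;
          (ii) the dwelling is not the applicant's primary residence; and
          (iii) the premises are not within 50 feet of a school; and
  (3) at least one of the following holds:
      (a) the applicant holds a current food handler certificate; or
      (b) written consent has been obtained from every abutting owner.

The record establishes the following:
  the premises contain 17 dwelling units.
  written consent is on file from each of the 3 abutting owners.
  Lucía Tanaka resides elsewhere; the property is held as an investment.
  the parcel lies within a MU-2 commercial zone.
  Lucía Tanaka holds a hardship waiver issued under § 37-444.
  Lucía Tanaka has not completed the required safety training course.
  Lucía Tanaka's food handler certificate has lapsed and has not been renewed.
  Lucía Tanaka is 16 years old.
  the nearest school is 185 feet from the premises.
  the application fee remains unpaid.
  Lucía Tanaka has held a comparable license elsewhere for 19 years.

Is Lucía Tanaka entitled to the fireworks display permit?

(1) prior license ≥ 8 yr — satisfied.
(i) not (commercially zoned) — not satisfied.
(ii) ≤ 24 units — holds.
(a): F AND T → false.
(i) not (fee paid) — holds.
(ii) age ≥ 21 — not satisfied.
So (b) is not satisfied (T AND F).
(i) hardship waiver — holds.
(ii) not (primary residence) — met.
(iii) ≥50 ft from school — satisfied.
(c): T AND T AND T → true.
(2) = F OR F OR T = true.
(a) food handler cert. — fails.
(b) all abutters consent — satisfied.
(3): F OR T → true.
Overall = T AND T AND T = true.

Yes — granted.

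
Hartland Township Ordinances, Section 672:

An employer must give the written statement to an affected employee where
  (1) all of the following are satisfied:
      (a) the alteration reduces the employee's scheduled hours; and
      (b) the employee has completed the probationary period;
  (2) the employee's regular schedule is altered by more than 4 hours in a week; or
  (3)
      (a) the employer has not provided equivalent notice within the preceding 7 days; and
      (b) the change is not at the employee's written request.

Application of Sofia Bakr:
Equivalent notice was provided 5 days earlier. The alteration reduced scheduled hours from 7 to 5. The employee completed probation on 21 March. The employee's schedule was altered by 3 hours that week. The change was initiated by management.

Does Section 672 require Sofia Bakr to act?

(a) hours reduced — satisfied.
(b) past probation — holds.
(1): T AND T → true.
(2) schedule shift > 4h — fails.
(a) no recent notice — not satisfied.
(b) not employee-requested — satisfied.
(3) = F AND T = false.
Overall: T OR F OR F → true.

Yes — required.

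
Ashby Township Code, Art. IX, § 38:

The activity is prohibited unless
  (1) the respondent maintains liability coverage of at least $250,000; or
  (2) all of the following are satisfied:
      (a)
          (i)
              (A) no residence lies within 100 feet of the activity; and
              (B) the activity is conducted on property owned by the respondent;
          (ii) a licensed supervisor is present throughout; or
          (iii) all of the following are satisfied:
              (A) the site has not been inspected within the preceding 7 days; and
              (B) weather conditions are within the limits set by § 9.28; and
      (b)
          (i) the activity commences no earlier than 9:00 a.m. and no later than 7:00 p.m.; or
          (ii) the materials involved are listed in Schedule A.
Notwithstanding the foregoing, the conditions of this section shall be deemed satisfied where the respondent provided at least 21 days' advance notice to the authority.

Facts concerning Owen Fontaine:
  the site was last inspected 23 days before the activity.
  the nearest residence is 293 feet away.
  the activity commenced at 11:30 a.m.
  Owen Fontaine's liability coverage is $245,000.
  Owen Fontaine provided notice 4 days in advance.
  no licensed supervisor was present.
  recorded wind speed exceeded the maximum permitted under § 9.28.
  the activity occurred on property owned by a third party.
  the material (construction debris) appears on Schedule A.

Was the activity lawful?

(1) coverage ≥ $250,000 — not satisfied.
(A) no residence in 100 ft — holds.
(B) own property — fails.
(i) = T AND F = false.
(ii) supervisor present — fails.
(A) not (site inspected) — met.
(B) weather ok — not satisfied.
(iii) = T AND F = false.
(a) = F OR F OR F = false.
(i) start within hours — met.
(ii) Schedule A material — holds.
(b): T OR T → true.
(2): F AND T → false.
So Overall is not satisfied (F OR F).
Exception (≥21 days' notice) — not satisfied.
Result: main false OR exception false → false.

No — unlawful.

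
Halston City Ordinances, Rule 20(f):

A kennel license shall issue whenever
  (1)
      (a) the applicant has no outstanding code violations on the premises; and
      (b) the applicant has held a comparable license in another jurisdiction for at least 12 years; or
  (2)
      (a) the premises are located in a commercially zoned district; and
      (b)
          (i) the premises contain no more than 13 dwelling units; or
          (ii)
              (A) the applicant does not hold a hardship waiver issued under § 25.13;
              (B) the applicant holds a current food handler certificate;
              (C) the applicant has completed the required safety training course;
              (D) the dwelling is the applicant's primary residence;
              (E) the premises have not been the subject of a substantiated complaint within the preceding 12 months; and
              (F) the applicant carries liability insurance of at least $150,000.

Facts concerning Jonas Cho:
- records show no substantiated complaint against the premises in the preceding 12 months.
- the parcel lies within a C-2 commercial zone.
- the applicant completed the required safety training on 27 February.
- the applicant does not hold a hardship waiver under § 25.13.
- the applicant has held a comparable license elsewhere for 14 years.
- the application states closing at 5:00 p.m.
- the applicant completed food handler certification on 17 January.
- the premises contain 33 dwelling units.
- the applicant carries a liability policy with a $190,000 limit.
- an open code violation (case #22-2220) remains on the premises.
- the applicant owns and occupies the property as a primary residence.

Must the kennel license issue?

(a) no code violations — not met.
(b) prior license ≥ 12 yr — satisfied.
So (1) is not satisfied (F AND T).
(a) commercially zoned — met.
(i) ≤ 13 units — fails.
(A) not (hardship waiver) — met.
(B) food handler cert. — holds.
(C) safety training — satisfied.
(D) primary residence — holds.
(E) no complaint in 12 mo. — met.
(F) insurance ≥ $150,000 — holds.
(ii) = T AND T AND T AND T AND T AND T = true.
(b): F OR T → true.
So (2) is satisfied (T AND T).
Overall = F OR T = true.

Yes — granted.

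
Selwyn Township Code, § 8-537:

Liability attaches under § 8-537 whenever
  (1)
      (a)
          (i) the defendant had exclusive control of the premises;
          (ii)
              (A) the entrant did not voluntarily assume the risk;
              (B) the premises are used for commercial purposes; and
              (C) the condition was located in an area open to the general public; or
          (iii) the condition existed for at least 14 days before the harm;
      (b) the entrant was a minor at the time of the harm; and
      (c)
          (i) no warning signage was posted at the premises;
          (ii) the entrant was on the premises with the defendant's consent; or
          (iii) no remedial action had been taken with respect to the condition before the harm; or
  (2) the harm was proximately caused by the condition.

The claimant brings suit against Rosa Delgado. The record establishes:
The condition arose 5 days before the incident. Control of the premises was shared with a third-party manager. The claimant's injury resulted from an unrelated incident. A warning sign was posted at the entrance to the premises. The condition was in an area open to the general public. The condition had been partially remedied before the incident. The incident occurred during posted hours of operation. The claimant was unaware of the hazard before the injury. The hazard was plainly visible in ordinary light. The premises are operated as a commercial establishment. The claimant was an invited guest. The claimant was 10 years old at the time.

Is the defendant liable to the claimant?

Yes — liable.

(i) exclusive control — not met.
(A) no assumed risk — satisfied.
(B) commercial use — met.
(C) public area — satisfied.
(ii) = T AND T AND T = true.
(iii) condition ≥14 days old — not met.
(a) = F OR T OR F = true.
(b) entrant a minor — satisfied.
(i) no signage posted — not met.
(ii) consent to enter — met.
(iii) no remedial action — not satisfied.
(c) = F OR T OR F = true.
(1): T AND T AND T → true.
(2) proximate cause — fails.
Overall: T OR F → true.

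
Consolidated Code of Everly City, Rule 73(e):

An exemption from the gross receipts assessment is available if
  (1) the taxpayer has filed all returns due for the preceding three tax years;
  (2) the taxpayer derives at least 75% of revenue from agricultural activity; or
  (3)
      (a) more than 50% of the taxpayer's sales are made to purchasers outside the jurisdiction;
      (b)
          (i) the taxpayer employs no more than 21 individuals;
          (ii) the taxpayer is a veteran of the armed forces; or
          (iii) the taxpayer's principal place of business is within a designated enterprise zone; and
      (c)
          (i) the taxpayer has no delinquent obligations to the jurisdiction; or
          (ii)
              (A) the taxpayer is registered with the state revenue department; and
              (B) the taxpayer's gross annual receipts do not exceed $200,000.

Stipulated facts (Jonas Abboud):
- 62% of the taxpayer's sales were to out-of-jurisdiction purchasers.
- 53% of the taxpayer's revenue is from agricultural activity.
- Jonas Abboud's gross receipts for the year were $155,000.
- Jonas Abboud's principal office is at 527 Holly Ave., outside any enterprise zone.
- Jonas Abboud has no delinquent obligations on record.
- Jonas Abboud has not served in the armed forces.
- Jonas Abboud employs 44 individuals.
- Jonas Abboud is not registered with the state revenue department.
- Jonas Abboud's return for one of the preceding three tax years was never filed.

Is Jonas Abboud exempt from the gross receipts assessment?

(1) returns current — fails.
(2) ≥75% agricultural — fails.
(a) >50% out-of-jur. sales — satisfied.
(i) ≤ 21 employees — not satisfied.
(ii) veteran — not satisfied.
(iii) in enterprise zone — fails.
(b): F OR F OR F → false.
(i) no delinquency — met.
(A) state-registered — not met.
(B) receipts ≤ $200,000 — satisfied.
So (ii) is not satisfied (F AND T).
(c): T OR F → true.
So (3) is not satisfied (T AND F AND T).
Overall = F OR F OR F = false.

No — not exempt.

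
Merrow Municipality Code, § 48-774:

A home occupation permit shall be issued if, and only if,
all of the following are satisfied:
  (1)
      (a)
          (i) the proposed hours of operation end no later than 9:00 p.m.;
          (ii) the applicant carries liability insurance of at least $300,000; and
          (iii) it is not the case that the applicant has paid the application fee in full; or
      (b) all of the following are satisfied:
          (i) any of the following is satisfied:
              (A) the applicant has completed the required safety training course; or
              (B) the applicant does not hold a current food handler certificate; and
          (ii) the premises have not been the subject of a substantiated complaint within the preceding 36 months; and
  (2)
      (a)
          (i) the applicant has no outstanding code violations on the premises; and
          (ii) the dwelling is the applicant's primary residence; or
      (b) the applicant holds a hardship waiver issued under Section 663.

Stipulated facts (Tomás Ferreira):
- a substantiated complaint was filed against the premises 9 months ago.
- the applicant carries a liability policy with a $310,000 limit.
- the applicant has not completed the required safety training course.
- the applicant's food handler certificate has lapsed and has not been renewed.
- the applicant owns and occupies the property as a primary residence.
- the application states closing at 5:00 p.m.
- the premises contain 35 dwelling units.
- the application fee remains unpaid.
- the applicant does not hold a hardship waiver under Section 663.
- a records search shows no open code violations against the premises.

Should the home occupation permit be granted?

(i) closes by 9 p.m. — satisfied.
(ii) insurance ≥ $300,000 — holds.
(iii) not (fee paid) — met.
(a): T AND T AND T → true.
(A) safety training — not satisfied.
(B) not (food handler cert.) — met.
So (i) is satisfied (F OR T).
(ii) no complaint in 36 mo. — not satisfied.
So (b) is not satisfied (T AND F).
So (1) is satisfied (T OR F).
(i) no code violations — holds.
(ii) primary residence — holds.
(a): T AND T → true.
(b) hardship waiver — fails.
(2): T OR F → true.
Overall: T AND T → true.

Yes — granted.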